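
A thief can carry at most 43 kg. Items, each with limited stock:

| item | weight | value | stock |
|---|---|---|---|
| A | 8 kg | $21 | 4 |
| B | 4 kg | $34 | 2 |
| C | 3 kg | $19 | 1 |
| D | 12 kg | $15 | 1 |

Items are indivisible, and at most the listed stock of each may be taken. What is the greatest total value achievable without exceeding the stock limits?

$171

Top feasible selections:
- 4×A + 2×B + 1×C: weight 43, value 171
- 4×A + 2×B: weight 40, value 152
- 3×A + 2×B + 1×C: weight 35, value 150
Best: $171.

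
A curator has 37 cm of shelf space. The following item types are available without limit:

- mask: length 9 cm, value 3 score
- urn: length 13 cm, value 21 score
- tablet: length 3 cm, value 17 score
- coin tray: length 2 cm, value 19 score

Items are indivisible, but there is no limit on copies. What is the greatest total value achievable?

Best value-per-unit is coin tray at 19/2, and filling with it alone uses length 18×2=36. No mix of the others beats 18×19 = 342.

342 score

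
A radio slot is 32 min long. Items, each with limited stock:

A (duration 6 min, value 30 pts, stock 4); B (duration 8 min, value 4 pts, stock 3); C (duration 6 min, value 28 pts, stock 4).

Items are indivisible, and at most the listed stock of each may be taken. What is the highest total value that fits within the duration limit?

Best selections within duration 32 and stock limits:
- 4×A + 1×C: duration 30, value 148
- 3×A + 2×C: duration 30, value 146
- 2×A + 3×C: duration 30, value 144
- 1×A + 4×C: duration 30, value 142
Best: 148 pts.

148 pts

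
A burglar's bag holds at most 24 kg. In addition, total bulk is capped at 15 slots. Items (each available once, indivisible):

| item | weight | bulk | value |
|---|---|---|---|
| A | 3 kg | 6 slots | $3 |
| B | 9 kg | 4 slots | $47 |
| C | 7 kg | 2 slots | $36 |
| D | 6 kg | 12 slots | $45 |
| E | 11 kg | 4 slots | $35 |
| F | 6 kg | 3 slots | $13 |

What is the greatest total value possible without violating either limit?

$96

Feasible sets respecting both limits:
- B+C+F: weight 22, bulk 9, value 96
- A+B+C: weight 19, bulk 12, value 86
- A+B+E: weight 23, bulk 14, value 85
- C+E+F: weight 24, bulk 9, value 84
Best: $96.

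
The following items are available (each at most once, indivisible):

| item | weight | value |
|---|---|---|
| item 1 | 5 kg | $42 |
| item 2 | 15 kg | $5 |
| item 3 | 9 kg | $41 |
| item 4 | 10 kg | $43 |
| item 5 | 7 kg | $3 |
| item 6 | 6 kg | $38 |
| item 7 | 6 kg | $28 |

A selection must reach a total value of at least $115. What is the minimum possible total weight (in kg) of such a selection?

20

Subsets with value ≥ 115, sorted by total weight:
- item 1+item 3+item 6: weight 20, value 121
- item 1+item 4+item 6: weight 21, value 123
- item 1+item 3+item 4: weight 24, value 126
Minimum weight: 20 kg.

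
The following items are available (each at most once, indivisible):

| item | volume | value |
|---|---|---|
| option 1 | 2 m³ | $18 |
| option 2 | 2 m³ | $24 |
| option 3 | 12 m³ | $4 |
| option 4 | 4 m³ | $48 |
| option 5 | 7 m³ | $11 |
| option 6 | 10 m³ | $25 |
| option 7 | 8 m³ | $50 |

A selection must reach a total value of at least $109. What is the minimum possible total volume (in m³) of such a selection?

Subsets with value ≥ 109, sorted by total volume:
- option 2+option 4+option 7: volume 14, value 122
- option 1+option 4+option 7: volume 14, value 116
- option 1+option 2+option 4+option 7: volume 16, value 140
Minimum volume: 14 m³.

14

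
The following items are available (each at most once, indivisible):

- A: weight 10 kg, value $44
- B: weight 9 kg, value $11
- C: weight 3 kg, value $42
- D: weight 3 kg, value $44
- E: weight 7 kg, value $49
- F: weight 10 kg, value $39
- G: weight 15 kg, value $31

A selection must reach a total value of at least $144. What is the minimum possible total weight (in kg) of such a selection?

Subsets with value ≥ 144, sorted by total weight:
- B+C+D+E: weight 22, value 146
- A+C+D+E: weight 23, value 179
- C+D+E+F: weight 23, value 174
- A+C+D+F: weight 26, value 169
Minimum weight: 22 kg.

22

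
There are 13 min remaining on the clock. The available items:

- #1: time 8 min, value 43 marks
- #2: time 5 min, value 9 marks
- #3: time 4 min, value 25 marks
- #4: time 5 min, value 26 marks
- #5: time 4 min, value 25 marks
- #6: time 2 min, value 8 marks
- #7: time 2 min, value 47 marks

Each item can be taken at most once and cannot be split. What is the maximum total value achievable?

106 marks

Check high-value combinations within 13 min:
- #3+#4+#6+#7: time 4+5+2+2=13, value 25+26+8+47=106
- #4+#5+#6+#7: time 5+4+2+2=13, value 26+25+8+47=106
- #3+#5+#6+#7: time 4+4+2+2=12, value 25+25+8+47=105
- #3+#4+#7: time 4+5+2=11, value 25+26+47=98
Best: 106 marks.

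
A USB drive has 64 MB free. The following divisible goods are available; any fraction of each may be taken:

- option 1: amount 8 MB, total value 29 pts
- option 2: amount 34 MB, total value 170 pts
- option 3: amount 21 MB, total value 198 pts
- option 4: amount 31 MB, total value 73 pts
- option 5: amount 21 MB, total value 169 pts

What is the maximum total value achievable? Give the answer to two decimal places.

Take in order of value per unit:
- option 3 (198/21 per unit): all 21 → value 198, running total 198.00
- option 5 (169/21 per unit): all 21 → value 169, running total 367.00
- option 2 (170/34 per unit): 22 of 34 → value 22×170/34 = 110.0000, running total 477.00
Total 477.00.

477.00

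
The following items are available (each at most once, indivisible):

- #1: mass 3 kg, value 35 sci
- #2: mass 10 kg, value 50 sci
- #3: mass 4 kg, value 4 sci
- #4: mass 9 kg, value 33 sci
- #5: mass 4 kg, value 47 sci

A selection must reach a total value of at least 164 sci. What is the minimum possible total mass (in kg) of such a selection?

Subsets with value ≥ 164, sorted by total mass:
- #1+#2+#4+#5: mass 26, value 165
- #1+#2+#3+#4+#5: mass 30, value 169
Minimum mass: 26 kg.

26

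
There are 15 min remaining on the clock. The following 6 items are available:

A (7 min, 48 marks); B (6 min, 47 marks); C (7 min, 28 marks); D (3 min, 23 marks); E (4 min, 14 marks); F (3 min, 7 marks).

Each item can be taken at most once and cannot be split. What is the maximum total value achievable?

Check high-value combinations within 15 min:
- A+B: time 7+6=13, value 48+47=95
- A+D+E: time 7+3+4=14, value 48+23+14=85
- B+D+E: time 6+3+4=13, value 47+23+14=84
- A+D+F: time 7+3+3=13, value 48+23+7=78
- B+D+F: time 6+3+3=12, value 47+23+7=77
Best: 95 marks.

95 marks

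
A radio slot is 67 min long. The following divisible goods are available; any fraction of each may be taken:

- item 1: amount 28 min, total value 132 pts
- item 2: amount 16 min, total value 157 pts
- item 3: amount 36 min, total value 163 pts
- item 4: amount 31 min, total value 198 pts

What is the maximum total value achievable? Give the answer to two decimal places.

Take in order of value per unit:
- item 2 (157/16 per unit): all 16 → value 157, running total 157.00
- item 4 (198/31 per unit): all 31 → value 198, running total 355.00
- item 1 (132/28 per unit): 20 of 28 → value 20×132/28 = 94.2857, running total 449.29
Total 449.29.

449.29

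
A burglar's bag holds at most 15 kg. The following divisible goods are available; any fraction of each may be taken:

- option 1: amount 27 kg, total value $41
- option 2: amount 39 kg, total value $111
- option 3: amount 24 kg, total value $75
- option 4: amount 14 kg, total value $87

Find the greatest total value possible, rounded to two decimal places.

90.13

Take in order of value per unit:
- option 4 (87/14 per unit): all 14 → value 87, running total 87.00
- option 3 (75/24 per unit): 1 of 24 → value 1×75/24 = 3.1250, running total 90.13
Total 90.13.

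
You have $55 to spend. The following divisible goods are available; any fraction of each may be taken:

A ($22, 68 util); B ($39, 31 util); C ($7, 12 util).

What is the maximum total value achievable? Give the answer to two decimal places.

100.67

Take in order of value per unit:
- A (68/22 per unit): all 22 → value 68, running total 68.00
- C (12/7 per unit): all 7 → value 12, running total 80.00
- B (31/39 per unit): 26 of 39 → value 26×31/39 = 20.6667, running total 100.67
Total 100.67.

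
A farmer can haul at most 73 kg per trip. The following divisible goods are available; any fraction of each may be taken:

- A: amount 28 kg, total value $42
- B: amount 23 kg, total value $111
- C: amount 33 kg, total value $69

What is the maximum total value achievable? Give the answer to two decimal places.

205.50

Take in order of value per unit:
- B (111/23 per unit): all 23 → value 111, running total 111.00
- C (69/33 per unit): all 33 → value 69, running total 180.00
- A (42/28 per unit): 17 of 28 → value 17×42/28 = 25.5000, running total 205.50
Total 205.50.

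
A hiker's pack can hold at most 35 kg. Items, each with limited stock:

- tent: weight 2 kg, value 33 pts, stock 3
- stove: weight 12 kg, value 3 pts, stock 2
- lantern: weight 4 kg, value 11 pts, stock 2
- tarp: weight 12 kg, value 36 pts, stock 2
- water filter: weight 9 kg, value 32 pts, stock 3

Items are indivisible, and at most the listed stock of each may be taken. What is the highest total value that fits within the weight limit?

Top feasible selections:
- 3×tent + 3×water filter: weight 33, value 195
- 3×tent + 2×lantern + 1×tarp + 1×water filter: weight 35, value 189
Best: 195 pts.

195 pts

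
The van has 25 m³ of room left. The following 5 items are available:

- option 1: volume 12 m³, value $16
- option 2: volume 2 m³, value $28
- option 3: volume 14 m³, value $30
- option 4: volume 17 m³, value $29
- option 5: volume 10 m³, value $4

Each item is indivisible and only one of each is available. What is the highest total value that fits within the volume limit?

$58

This is a 0/1 knapsack; check combinations near the capacity.
- option 2+option 3: volume 2+14=16, value 28+30=58
- option 2+option 4: volume 2+17=19, value 28+29=57
- option 1+option 2+option 5: volume 12+2+10=24, value 16+28+4=48
- option 1+option 2: volume 12+2=14, value 16+28=44
- option 3+option 5: volume 14+10=24, value 30+4=34
Best: $58.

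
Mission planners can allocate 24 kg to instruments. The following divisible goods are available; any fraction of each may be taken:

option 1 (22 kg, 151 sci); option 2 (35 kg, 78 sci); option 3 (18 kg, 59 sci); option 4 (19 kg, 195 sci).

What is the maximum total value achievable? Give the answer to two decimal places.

229.32

Take in order of value per unit:
- option 4 (195/19 per unit): all 19 → value 195, running total 195.00
- option 1 (151/22 per unit): 5 of 22 → value 5×151/22 = 34.3182, running total 229.32
Total 229.32.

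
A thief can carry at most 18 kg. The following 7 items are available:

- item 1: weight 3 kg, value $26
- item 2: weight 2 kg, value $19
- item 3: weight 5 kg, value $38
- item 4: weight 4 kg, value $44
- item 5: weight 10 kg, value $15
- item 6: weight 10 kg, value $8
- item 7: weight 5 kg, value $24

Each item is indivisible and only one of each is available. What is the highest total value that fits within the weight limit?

Check high-value combinations within 18 kg:
- item 1+item 3+item 4+item 7: weight 3+5+4+5=17, value 26+38+44+24=132
- item 1+item 2+item 3+item 4: weight 3+2+5+4=14, value 26+19+38+44=127
- item 2+item 3+item 4+item 7: weight 2+5+4+5=16, value 19+38+44+24=125
Best: $132.

$132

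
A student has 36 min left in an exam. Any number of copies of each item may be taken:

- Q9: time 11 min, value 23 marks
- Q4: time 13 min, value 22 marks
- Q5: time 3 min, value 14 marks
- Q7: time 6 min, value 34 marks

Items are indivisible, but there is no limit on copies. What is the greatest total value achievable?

Best value-per-unit is Q7 at 34/6, and filling with it alone uses time 6×6=36. No mix of the others beats 6×34 = 204.

204 marks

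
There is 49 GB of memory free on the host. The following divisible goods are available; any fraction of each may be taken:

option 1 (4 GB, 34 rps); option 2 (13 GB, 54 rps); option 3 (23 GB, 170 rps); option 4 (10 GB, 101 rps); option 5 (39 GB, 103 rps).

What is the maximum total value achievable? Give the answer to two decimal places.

Take in order of value per unit:
- option 4 (101/10 per unit): all 10 → value 101, running total 101.00
- option 1 (34/4 per unit): all 4 → value 34, running total 135.00
- option 3 (170/23 per unit): all 23 → value 170, running total 305.00
- option 2 (54/13 per unit): 12 of 13 → value 12×54/13 = 49.8462, running total 354.85
Total 354.85.

354.85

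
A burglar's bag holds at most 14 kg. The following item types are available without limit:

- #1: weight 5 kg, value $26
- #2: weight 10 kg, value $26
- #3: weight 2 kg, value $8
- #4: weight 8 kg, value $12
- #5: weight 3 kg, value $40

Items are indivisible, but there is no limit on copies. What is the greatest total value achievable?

Best value-per-unit is #5 at 40/3; filling with it alone gives 4×40 = 160.
Optimal mix: 1×#3 + 4×#5 → weight 14, value 168.

$168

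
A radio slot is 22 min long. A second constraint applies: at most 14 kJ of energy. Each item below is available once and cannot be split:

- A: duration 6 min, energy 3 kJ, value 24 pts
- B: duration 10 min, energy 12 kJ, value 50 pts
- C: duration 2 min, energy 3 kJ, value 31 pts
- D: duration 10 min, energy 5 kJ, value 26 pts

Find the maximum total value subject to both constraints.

81 pts

Feasible sets respecting both limits:
- A+C+D: duration 18, energy 11, value 81
- C+D: duration 12, energy 8, value 57
- A+C: duration 8, energy 6, value 55
Best: 81 pts.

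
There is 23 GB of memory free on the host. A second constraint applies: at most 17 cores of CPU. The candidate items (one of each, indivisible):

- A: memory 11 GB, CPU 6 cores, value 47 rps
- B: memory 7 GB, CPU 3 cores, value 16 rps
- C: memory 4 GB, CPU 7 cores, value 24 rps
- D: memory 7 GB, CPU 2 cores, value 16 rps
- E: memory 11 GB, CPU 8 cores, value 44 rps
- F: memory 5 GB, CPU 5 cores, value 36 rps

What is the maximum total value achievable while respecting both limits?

Feasible sets respecting both limits:
- A+B+F: memory 23, CPU 14, value 99
- A+D+F: memory 23, CPU 13, value 99
- B+E+F: memory 23, CPU 16, value 96
- D+E+F: memory 23, CPU 15, value 96
Best: 99 rps.

99 rps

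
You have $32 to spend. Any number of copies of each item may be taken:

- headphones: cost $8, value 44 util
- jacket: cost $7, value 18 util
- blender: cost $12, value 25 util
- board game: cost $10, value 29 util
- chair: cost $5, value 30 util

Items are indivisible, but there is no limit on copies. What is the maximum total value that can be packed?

180 util

Best value-per-unit is chair at 30/5, and filling with it alone uses cost 6×5=30. No mix of the others beats 6×30 = 180.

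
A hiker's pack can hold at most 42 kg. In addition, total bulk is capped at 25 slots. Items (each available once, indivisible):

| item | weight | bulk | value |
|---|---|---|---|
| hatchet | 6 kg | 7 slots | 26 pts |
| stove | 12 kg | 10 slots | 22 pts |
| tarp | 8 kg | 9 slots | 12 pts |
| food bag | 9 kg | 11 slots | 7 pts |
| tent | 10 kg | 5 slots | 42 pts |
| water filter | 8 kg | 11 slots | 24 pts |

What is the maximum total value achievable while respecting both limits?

Feasible sets respecting both limits:
- hatchet+tent+water filter: weight 24, bulk 23, value 92
- hatchet+stove+tent: weight 28, bulk 22, value 90
- hatchet+tarp+tent: weight 24, bulk 21, value 80
- tarp+tent+water filter: weight 26, bulk 25, value 78
Best: 92 pts.

92 pts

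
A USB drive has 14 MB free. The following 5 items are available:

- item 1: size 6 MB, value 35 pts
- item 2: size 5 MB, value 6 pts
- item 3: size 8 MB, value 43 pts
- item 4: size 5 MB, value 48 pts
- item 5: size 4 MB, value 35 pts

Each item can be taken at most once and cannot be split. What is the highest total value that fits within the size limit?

Check high-value combinations within 14 MB:
- item 3+item 4: size 8+5=13, value 43+48=91
- item 2+item 4+item 5: size 5+5+4=14, value 6+48+35=89
- item 4+item 5: size 5+4=9, value 48+35=83
- item 1+item 4: size 6+5=11, value 35+48=83
- item 3+item 5: size 8+4=12, value 43+35=78
Best: 91 pts.

91 pts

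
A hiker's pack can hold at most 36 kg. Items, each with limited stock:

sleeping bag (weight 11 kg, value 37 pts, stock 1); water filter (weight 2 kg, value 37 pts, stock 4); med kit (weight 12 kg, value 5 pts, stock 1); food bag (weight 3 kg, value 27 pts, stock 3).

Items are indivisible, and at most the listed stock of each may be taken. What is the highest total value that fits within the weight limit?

266 pts

Top feasible selections:
- 1×sleeping bag + 4×water filter + 3×food bag: weight 28, value 266
- 1×sleeping bag + 4×water filter + 2×food bag: weight 25, value 239
- 4×water filter + 1×med kit + 3×food bag: weight 29, value 234
Best: 266 pts.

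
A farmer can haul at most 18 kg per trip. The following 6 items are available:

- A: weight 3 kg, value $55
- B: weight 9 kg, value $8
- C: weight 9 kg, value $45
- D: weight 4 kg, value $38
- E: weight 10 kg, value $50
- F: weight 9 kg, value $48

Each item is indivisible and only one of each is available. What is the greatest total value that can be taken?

$143

This is a 0/1 knapsack; check combinations near the capacity.
- A+D+E: weight 3+4+10=17, value 55+38+50=143
- A+D+F: weight 3+4+9=16, value 55+38+48=141
- A+C+D: weight 3+9+4=16, value 55+45+38=138
Best: $143.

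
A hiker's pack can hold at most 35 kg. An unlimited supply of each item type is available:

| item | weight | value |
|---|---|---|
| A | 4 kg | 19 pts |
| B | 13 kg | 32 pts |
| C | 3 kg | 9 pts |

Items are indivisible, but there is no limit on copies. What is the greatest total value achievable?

Best value-per-unit is A at 19/4; filling with it alone gives 8×19 = 152.
Optimal mix: 8×A + 1×C → weight 35, value 161.

161 pts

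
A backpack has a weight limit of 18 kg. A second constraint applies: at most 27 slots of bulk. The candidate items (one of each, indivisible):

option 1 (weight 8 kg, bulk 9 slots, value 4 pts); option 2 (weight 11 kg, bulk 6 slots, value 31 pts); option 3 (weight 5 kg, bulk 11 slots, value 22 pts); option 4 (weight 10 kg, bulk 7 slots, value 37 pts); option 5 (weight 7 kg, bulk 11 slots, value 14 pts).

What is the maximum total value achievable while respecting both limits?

59 pts

Feasible sets respecting both limits:
- option 3+option 4: weight 15, bulk 18, value 59
- option 2+option 3: weight 16, bulk 17, value 53
- option 4+option 5: weight 17, bulk 18, value 51
Best: 59 pts.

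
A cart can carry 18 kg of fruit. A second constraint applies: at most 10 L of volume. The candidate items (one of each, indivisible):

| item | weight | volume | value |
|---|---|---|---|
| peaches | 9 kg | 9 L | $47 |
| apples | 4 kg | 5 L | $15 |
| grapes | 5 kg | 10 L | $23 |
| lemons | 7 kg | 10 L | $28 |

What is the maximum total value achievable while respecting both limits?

Feasible sets respecting both limits:
- peaches: weight 9, volume 9, value 47
- lemons: weight 7, volume 10, value 28
- grapes: weight 5, volume 10, value 23
- apples: weight 4, volume 5, value 15
Best: $47.

$47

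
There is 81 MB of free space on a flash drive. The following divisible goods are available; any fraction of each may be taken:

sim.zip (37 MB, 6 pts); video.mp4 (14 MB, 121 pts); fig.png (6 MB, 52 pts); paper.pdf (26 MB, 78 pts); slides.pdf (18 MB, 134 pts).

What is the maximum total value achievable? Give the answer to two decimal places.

Take in order of value per unit:
- fig.png (52/6 per unit): all 6 → value 52, running total 52.00
- video.mp4 (121/14 per unit): all 14 → value 121, running total 173.00
- slides.pdf (134/18 per unit): all 18 → value 134, running total 307.00
- paper.pdf (78/26 per unit): all 26 → value 78, running total 385.00
- sim.zip (6/37 per unit): 17 of 37 → value 17×6/37 = 2.7568, running total 387.76
Total 387.76.

387.76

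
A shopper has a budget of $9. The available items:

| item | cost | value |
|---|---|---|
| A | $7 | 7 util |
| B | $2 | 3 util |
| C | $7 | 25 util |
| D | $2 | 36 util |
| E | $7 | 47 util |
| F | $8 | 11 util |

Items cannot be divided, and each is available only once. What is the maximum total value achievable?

Check high-value combinations within $9:
- D+E: cost 2+7=9, value 36+47=83
- C+D: cost 7+2=9, value 25+36=61
- B+E: cost 2+7=9, value 3+47=50
- E: cost 7, value 47
- A+D: cost 7+2=9, value 7+36=43
Best: 83 util.

83 util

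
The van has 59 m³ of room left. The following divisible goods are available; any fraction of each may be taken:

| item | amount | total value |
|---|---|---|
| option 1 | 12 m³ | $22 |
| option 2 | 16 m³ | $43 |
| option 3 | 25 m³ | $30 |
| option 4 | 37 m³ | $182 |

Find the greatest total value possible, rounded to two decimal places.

236.00

Take in order of value per unit:
- option 4 (182/37 per unit): all 37 → value 182, running total 182.00
- option 2 (43/16 per unit): all 16 → value 43, running total 225.00
- option 1 (22/12 per unit): 6 of 12 → value 6×22/12 = 11.0000, running total 236.00
Total 236.00.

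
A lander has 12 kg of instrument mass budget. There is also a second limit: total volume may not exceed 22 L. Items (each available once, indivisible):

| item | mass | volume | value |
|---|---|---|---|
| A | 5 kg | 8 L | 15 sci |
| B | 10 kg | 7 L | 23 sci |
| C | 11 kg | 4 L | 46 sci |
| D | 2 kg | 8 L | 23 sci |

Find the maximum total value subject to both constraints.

Feasible sets respecting both limits:
- C: mass 11, volume 4, value 46
- B+D: mass 12, volume 15, value 46
- A+D: mass 7, volume 16, value 38
Best: 46 sci.

46 sci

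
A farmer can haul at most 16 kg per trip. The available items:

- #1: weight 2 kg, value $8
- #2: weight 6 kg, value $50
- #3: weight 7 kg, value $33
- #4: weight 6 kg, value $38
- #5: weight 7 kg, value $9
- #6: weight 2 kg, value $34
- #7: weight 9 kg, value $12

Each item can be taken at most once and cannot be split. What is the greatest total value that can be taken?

$130

Check high-value combinations within 16 kg:
- #1+#2+#4+#6: weight 2+6+6+2=16, value 8+50+38+34=130
- #2+#4+#6: weight 6+6+2=14, value 50+38+34=122
- #2+#3+#6: weight 6+7+2=15, value 50+33+34=117
- #3+#4+#6: weight 7+6+2=15, value 33+38+34=105
- #1+#2+#4: weight 2+6+6=14, value 8+50+38=96
Best: $130.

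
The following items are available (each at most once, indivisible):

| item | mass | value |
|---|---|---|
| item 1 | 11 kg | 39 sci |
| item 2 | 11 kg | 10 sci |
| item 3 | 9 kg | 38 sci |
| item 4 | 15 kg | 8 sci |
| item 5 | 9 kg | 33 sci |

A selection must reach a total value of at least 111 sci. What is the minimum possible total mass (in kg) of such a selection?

Subsets with value ≥ 111, sorted by total mass:
- item 1+item 2+item 3+item 5: mass 40, value 120
- item 1+item 3+item 4+item 5: mass 44, value 118
- item 1+item 2+item 3+item 4+item 5: mass 55, value 128
Minimum mass: 40 kg.

40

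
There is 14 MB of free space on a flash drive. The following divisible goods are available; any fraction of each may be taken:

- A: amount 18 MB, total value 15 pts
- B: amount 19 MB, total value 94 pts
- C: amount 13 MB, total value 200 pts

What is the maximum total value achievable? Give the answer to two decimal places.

Take in order of value per unit:
- C (200/13 per unit): all 13 → value 200, running total 200.00
- B (94/19 per unit): 1 of 19 → value 1×94/19 = 4.9474, running total 204.95
Total 204.95.

204.95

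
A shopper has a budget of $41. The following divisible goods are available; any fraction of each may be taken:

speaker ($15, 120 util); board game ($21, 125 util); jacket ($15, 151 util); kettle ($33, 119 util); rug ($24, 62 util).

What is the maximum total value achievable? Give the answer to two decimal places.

Take in order of value per unit:
- jacket (151/15 per unit): all 15 → value 151, running total 151.00
- speaker (120/15 per unit): all 15 → value 120, running total 271.00
- board game (125/21 per unit): 11 of 21 → value 11×125/21 = 65.4762, running total 336.48
Total 336.48.

336.48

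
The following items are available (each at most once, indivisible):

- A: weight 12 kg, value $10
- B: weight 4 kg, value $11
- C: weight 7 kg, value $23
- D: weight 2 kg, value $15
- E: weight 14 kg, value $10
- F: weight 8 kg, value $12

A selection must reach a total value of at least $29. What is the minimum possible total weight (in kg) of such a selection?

9

Subsets with value ≥ 29, sorted by total weight:
- C+D: weight 9, value 38
- B+C: weight 11, value 34
- B+C+D: weight 13, value 49
- B+D+F: weight 14, value 38
Minimum weight: 9 kg.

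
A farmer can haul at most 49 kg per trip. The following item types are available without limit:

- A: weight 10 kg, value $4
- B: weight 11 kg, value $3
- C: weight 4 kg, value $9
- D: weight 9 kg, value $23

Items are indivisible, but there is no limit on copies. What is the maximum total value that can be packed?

Best value-per-unit is D at 23/9; filling with it alone gives 5×23 = 115.
Optimal mix: 1×C + 5×D → weight 49, value 124.

$124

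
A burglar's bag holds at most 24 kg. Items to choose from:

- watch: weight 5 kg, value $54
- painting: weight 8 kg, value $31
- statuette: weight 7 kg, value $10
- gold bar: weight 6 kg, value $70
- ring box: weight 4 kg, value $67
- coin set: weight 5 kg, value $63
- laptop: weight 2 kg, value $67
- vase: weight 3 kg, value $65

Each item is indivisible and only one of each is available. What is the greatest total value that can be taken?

Check high-value combinations within 24 kg:
- gold bar+ring box+coin set+laptop+vase: weight 6+4+5+2+3=20, value 70+67+63+67+65=332
- watch+gold bar+ring box+laptop+vase: weight 5+6+4+2+3=20, value 54+70+67+67+65=323
- watch+gold bar+ring box+coin set+laptop: weight 5+6+4+5+2=22, value 54+70+67+63+67=321
- watch+gold bar+coin set+laptop+vase: weight 5+6+5+2+3=21, value 54+70+63+67+65=319
Best: $332.

$332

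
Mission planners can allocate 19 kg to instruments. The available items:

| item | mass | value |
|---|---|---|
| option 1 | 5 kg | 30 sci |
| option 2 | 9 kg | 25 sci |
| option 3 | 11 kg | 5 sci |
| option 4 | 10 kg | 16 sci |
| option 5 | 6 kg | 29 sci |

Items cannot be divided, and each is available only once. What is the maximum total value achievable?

Check high-value combinations within 19 kg:
- option 1+option 5: mass 5+6=11, value 30+29=59
- option 1+option 2: mass 5+9=14, value 30+25=55
- option 2+option 5: mass 9+6=15, value 25+29=54
Best: 59 sci.

59 sci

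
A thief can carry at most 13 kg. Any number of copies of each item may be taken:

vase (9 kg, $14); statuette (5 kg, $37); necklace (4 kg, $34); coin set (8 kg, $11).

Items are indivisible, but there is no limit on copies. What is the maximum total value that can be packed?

$105

Best value-per-unit is necklace at 34/4; filling with it alone gives 3×34 = 102.
Optimal mix: 1×statuette + 2×necklace → weight 13, value 105.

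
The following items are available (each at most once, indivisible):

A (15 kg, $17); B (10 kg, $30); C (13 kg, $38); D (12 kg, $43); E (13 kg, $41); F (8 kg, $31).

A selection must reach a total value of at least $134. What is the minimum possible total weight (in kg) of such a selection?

43

Subsets with value ≥ 134, sorted by total weight:
- B+D+E+F: weight 43, value 145
- B+C+D+F: weight 43, value 142
Minimum weight: 43 kg.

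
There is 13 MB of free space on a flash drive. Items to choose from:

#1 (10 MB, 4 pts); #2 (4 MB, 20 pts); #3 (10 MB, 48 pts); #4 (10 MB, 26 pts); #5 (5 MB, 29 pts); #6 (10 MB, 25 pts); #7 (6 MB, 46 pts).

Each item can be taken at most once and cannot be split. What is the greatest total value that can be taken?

75 pts

This is a 0/1 knapsack; check combinations near the capacity.
- #5+#7: size 5+6=11, value 29+46=75
- #2+#7: size 4+6=10, value 20+46=66
- #2+#5: size 4+5=9, value 20+29=49
Best: 75 pts.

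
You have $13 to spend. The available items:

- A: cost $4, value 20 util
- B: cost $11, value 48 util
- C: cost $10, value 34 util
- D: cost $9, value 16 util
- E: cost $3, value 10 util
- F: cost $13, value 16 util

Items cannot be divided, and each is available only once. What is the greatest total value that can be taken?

Check high-value combinations within $13:
- B: cost 11, value 48
- C+E: cost 10+3=13, value 34+10=44
- A+D: cost 4+9=13, value 20+16=36
Best: 48 util.

48 util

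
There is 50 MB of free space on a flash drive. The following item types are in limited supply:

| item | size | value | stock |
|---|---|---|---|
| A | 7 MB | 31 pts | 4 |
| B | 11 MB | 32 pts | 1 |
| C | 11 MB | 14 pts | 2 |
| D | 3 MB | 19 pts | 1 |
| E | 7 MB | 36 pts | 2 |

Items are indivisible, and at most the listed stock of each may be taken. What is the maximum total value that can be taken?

216 pts

Best selections within size 50 and stock limits:
- 3×A + 1×B + 1×D + 2×E: size 49, value 216
- 4×A + 1×D + 2×E: size 45, value 215
- 4×A + 1×B + 1×D + 1×E: size 49, value 211
- 3×A + 1×C + 1×D + 2×E: size 49, value 198
Best: 216 pts.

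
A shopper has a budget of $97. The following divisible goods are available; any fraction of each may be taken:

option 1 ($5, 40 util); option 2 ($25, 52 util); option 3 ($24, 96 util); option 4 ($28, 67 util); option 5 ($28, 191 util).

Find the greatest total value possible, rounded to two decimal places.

418.96

Take in order of value per unit:
- option 1 (40/5 per unit): all 5 → value 40, running total 40.00
- option 5 (191/28 per unit): all 28 → value 191, running total 231.00
- option 3 (96/24 per unit): all 24 → value 96, running total 327.00
- option 4 (67/28 per unit): all 28 → value 67, running total 394.00
- option 2 (52/25 per unit): 12 of 25 → value 12×52/25 = 24.9600, running total 418.96
Total 418.96.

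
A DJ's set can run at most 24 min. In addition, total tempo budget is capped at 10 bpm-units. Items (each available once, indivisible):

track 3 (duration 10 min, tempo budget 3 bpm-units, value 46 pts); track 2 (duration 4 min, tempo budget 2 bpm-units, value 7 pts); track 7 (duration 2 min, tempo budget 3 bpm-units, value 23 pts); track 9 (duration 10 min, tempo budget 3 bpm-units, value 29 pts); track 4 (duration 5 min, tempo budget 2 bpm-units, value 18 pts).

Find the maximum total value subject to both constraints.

98 pts

Feasible sets respecting both limits:
- track 3+track 7+track 9: duration 22, tempo budget 9, value 98
- track 3+track 2+track 7+track 4: duration 21, tempo budget 10, value 94
- track 3+track 7+track 4: duration 17, tempo budget 8, value 87
Best: 98 pts.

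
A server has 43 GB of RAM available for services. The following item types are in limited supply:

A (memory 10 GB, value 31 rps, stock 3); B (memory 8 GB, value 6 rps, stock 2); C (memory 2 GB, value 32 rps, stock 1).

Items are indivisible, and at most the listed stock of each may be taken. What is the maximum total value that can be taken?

Best selections within memory 43 and stock limits:
- 3×A + 1×B + 1×C: memory 40, value 131
- 3×A + 1×C: memory 32, value 125
- 2×A + 2×B + 1×C: memory 38, value 106
- 2×A + 1×B + 1×C: memory 30, value 100
Best: 131 rps.

131 rps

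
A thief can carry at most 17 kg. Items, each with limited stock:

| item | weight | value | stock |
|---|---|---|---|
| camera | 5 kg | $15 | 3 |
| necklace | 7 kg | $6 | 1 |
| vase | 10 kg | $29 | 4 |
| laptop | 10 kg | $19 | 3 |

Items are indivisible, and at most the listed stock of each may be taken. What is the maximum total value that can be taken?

Best selections within weight 17 and stock limits:
- 3×camera: weight 15, value 45
- 1×camera + 1×vase: weight 15, value 44
- 2×camera + 1×necklace: weight 17, value 36
- 1×necklace + 1×vase: weight 17, value 35
Best: $45.

$45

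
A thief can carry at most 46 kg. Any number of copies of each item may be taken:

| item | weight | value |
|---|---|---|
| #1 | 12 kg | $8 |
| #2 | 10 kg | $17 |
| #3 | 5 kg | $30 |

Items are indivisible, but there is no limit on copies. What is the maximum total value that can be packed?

Best value-per-unit is #3 at 30/5, and filling with it alone uses weight 9×5=45. No mix of the others beats 9×30 = 270.

$270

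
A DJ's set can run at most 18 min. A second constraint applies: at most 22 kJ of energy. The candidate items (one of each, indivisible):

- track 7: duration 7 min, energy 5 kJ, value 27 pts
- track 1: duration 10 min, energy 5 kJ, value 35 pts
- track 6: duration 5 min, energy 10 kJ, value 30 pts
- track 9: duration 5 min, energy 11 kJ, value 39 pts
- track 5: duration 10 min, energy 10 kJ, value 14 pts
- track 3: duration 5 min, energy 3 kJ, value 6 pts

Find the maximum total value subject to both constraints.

Feasible sets respecting both limits:
- track 1+track 9: duration 15, energy 16, value 74
- track 7+track 9+track 3: duration 17, energy 19, value 72
- track 6+track 9: duration 10, energy 21, value 69
- track 7+track 9: duration 12, energy 16, value 66
Best: 74 pts.

74 pts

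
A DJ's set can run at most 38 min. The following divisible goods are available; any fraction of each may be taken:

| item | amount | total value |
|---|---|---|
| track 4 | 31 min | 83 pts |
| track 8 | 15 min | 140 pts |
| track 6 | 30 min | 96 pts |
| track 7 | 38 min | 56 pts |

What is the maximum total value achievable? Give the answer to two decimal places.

213.60

Take in order of value per unit:
- track 8 (140/15 per unit): all 15 → value 140, running total 140.00
- track 6 (96/30 per unit): 23 of 30 → value 23×96/30 = 73.6000, running total 213.60
Total 213.60.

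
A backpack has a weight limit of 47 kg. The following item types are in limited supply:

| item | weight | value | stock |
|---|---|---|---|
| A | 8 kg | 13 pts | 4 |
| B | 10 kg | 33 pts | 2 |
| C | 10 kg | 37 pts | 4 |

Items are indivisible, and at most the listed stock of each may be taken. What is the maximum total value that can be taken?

Top feasible selections:
- 4×C: weight 40, value 148
- 1×B + 3×C: weight 40, value 144
- 2×B + 2×C: weight 40, value 140
Best: 148 pts.

148 pts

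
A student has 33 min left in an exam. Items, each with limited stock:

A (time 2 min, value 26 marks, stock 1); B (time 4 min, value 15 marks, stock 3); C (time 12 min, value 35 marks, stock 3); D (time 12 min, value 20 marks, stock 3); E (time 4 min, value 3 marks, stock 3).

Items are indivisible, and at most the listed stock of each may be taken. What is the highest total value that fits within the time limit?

111 marks

Best selections within time 33 and stock limits:
- 1×A + 1×B + 2×C: time 30, value 111
- 1×A + 3×B + 1×C + 1×E: time 30, value 109
Best: 111 marks.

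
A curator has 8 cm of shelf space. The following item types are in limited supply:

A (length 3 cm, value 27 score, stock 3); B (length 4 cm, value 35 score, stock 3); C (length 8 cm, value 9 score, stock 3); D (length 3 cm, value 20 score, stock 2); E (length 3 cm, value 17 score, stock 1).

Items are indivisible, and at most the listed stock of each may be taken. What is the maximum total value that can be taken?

70 score

Top feasible selections:
- 2×B: length 8, value 70
- 1×A + 1×B: length 7, value 62
Best: 70 score.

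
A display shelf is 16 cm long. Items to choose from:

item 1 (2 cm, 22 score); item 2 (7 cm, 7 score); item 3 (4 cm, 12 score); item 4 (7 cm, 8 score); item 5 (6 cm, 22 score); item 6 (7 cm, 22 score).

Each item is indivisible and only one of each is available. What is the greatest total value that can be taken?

66 score

Check high-value combinations within 16 cm:
- item 1+item 5+item 6: length 2+6+7=15, value 22+22+22=66
- item 1+item 3+item 5: length 2+4+6=12, value 22+12+22=56
- item 1+item 3+item 6: length 2+4+7=13, value 22+12+22=56
- item 1+item 4+item 5: length 2+7+6=15, value 22+8+22=52
- item 1+item 4+item 6: length 2+7+7=16, value 22+8+22=52
Best: 66 score.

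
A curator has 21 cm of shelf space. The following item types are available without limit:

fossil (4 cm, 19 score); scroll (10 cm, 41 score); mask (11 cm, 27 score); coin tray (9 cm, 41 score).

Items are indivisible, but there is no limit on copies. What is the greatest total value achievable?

98 score

Best value-per-unit is fossil at 19/4; filling with it alone gives 5×19 = 95.
Optimal mix: 3×fossil + 1×coin tray → length 21, value 98.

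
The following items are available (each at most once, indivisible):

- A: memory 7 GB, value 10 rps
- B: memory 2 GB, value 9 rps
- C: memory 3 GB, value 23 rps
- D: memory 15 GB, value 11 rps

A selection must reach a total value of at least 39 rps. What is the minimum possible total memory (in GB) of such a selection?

Subsets with value ≥ 39, sorted by total memory:
- A+B+C: memory 12, value 42
- B+C+D: memory 20, value 43
- A+C+D: memory 25, value 44
Minimum memory: 12 GB.

12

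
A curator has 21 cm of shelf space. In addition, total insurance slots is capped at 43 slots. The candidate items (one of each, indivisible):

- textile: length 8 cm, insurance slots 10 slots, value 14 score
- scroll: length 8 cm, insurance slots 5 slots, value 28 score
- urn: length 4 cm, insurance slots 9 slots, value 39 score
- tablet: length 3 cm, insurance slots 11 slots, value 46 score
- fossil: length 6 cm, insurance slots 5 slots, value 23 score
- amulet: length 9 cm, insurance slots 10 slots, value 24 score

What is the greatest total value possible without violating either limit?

Feasible sets respecting both limits:
- scroll+urn+tablet+fossil: length 21, insurance slots 30, value 136
- textile+urn+tablet+fossil: length 21, insurance slots 35, value 122
- scroll+urn+tablet: length 15, insurance slots 25, value 113
Best: 136 score.

136 score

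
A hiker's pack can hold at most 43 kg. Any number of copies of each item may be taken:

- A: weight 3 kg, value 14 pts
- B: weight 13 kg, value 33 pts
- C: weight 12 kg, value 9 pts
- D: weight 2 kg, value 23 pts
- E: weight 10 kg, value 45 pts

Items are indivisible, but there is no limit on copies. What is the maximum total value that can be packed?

483 pts

Best value-per-unit is D at 23/2, and filling with it alone uses weight 21×2=42. No mix of the others beats 21×23 = 483.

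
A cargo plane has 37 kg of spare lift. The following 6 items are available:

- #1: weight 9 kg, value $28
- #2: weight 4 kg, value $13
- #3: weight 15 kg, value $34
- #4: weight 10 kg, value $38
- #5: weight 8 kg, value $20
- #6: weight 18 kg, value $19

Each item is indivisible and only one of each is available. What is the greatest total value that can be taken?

This is a 0/1 knapsack; check combinations near the capacity.
- #2+#3+#4+#5: weight 4+15+10+8=37, value 13+34+38+20=105
- #1+#3+#4: weight 9+15+10=34, value 28+34+38=100
- #1+#2+#4+#5: weight 9+4+10+8=31, value 28+13+38+20=99
- #1+#2+#3+#5: weight 9+4+15+8=36, value 28+13+34+20=95
- #3+#4+#5: weight 15+10+8=33, value 34+38+20=92
Best: $105.

$105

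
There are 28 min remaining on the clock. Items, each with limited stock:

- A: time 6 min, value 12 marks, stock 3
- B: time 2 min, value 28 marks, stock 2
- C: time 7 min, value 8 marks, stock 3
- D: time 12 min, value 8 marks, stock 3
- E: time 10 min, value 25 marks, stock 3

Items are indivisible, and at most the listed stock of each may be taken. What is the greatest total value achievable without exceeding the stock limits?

106 marks

Top feasible selections:
- 2×B + 2×E: time 24, value 106
- 2×A + 2×B + 1×E: time 26, value 105
- 1×A + 2×B + 1×C + 1×E: time 27, value 101
- 2×B + 2×C + 1×E: time 28, value 97
Best: 106 marks.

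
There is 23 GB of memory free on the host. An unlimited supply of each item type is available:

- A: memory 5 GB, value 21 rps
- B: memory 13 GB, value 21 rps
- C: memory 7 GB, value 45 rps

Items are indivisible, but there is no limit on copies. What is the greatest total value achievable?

Best value-per-unit is C at 45/7, and filling with it alone uses memory 3×7=21. No mix of the others beats 3×45 = 135.

135 rps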